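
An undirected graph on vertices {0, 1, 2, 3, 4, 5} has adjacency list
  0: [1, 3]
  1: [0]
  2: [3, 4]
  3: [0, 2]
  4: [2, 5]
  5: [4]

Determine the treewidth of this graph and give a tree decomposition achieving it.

Treewidth 1.
One optimal decomposition is:
Bags: B1 = {0, 1}  B2 = {0, 3}  B3 = {2, 3}  B4 = {2, 4}  B5 = {4, 5}
Tree: B1–B2, B2–B3, B3–B4, B4–B5

Every bag has size at most 2, so the width is 2 − 1 = 1 and tw(G) ≤ 1. Since G has at least one edge (e.g. 1–0), it is not an edgeless graph, so tw(G) ≥ 1. Hence tw(G) = 1 exactly.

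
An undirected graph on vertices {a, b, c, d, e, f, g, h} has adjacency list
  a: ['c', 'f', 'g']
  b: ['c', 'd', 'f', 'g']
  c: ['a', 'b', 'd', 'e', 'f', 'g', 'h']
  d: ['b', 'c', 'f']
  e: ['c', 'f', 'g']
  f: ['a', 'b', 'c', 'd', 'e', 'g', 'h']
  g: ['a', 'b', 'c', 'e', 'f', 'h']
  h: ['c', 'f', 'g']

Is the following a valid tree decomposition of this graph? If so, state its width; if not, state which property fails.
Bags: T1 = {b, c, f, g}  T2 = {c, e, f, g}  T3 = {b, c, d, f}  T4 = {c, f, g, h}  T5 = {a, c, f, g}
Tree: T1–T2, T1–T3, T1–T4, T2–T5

Checking the three conditions: (i) the bags cover all of {a, b, c, d, e, f, g, h}; (ii) for each edge, some bag contains both endpoints; (iii) the bags containing any fixed vertex form a subtree. All hold, so the decomposition is valid with width 4 − 1 = 3.

Yes; width 3.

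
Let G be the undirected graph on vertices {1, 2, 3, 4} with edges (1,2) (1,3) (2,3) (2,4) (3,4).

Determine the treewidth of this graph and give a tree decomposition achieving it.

Treewidth 2.
Bags: B1 = {1, 2, 3}  B2 = {2, 3, 4}
Tree: B1–B2

Every bag has size at most 3, so the width is 3 − 1 = 2 and tw(G) ≤ 2. Conversely, {1, 2, 3} is a clique of size 3, and the vertices of any clique must share a bag in every tree decomposition; so some bag has ≥ 3 vertices and tw(G) ≥ 2. Hence tw(G) = 2 exactly.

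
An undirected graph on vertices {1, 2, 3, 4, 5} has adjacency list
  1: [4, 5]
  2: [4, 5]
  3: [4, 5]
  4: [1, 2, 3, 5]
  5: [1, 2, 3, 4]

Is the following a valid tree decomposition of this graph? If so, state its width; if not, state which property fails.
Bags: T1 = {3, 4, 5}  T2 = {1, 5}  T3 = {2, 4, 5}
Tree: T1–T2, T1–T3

A tree decomposition must satisfy three properties: every vertex lies in some bag; for every edge, both endpoints lie together in some bag; and for every vertex, the bags containing it form a connected subtree. Here edge (4,1) lies in no bag, so the decomposition is invalid.

No — edge (4,1) lies in no bag.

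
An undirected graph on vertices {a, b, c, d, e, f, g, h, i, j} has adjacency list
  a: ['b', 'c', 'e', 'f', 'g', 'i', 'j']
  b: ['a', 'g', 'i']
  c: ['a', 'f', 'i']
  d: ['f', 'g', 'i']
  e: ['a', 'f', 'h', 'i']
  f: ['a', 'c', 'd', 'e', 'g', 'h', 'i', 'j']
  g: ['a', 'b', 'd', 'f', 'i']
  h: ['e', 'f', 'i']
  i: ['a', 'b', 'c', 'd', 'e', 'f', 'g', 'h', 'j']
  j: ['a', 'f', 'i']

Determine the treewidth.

A width-3 tree decomposition is:
Bags: B1 = {a, f, g, i}  B2 = {a, e, f, i}  B3 = {d, f, g, i}  B4 = {e, f, h, i}  B5 = {a, f, i, j}  B6 = {a, b, g, i}  B7 = {a, c, f, i}
Tree: B1–B2, B1–B3, B2–B4, B1–B5, B1–B6, B5–B7
The largest bag has 4 vertices, giving width 3; this decomposition certifies tw(G) ≤ 3. Conversely, {d, f, g, i} is a clique of size 4, and the vertices of any clique must share a bag in every tree decomposition; so some bag has ≥ 4 vertices and tw(G) ≥ 3. Therefore the treewidth is 3.

3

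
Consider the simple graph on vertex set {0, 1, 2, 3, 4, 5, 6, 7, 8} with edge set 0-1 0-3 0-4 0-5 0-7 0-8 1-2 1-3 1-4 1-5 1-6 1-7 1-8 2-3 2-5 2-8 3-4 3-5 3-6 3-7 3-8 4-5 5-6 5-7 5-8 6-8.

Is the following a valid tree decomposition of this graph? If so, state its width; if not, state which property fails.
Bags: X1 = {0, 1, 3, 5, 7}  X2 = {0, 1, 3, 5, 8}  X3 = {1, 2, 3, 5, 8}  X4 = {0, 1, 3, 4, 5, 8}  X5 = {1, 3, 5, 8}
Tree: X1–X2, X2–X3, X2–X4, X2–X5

No — vertex 6 appears in no bag.

A tree decomposition must satisfy three properties: every vertex lies in some bag; for every edge, both endpoints lie together in some bag; and for every vertex, the bags containing it form a connected subtree. Here vertex 6 appears in no bag, so the decomposition is invalid.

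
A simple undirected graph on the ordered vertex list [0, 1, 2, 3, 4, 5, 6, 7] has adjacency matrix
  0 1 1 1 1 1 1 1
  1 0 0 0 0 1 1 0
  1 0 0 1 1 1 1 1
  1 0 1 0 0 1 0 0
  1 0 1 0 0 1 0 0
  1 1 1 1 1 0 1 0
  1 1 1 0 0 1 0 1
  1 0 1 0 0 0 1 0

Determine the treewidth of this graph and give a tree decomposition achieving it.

Treewidth 3.
Bags: B1 = {0, 2, 4, 5}  B2 = {0, 2, 5, 6}  B3 = {0, 1, 5, 6}  B4 = {0, 2, 6, 7}  B5 = {0, 2, 3, 5}
Tree: B1–B2, B2–B3, B2–B4, B2–B5

Each bag holds 4 vertices, so the decomposition has width 3, which upper-bounds the treewidth. For the lower bound, the 4 vertices {0, 1, 5, 6} are pairwise adjacent, and any tree decomposition puts a clique entirely inside one bag — forcing width ≥ 3. Hence tw(G) = 3 exactly.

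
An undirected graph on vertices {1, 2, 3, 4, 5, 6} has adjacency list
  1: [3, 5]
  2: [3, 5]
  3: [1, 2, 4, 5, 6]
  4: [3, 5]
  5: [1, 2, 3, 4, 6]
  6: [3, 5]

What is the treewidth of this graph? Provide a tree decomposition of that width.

Every bag has size at most 3, so the width is 3 − 1 = 2 and tw(G) ≤ 2. Conversely, {1, 3, 5} is a clique of size 3, and the vertices of any clique must share a bag in every tree decomposition; so some bag has ≥ 3 vertices and tw(G) ≥ 2. Therefore the treewidth is 2.

Treewidth 2.
One such decomposition:
Bags: B1 = {2, 3, 5}  B2 = {3, 5, 6}  B3 = {1, 3, 5}  B4 = {3, 4, 5}
Tree: B1–B2, B1–B3, B2–B4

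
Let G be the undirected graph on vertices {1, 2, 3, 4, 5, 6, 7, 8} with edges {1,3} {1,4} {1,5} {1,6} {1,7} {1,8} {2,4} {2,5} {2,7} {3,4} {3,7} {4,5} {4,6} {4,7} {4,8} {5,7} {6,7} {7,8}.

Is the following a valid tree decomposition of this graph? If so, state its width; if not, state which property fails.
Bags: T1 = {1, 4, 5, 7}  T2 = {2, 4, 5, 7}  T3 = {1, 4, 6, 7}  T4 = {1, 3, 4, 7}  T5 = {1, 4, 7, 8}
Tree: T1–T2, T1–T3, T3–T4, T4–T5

Vertex coverage: the bags together contain {1, 2, 3, 4, 5, 6, 7, 8}, the full vertex set. Edge coverage: each edge of G has both endpoints in at least one bag. Running intersection: for every vertex, the bags containing it form a connected subtree. All three properties hold, so this is a valid tree decomposition of width max|bag| − 1 = 3, and hence tw(G) ≤ 3.

Yes; width 3.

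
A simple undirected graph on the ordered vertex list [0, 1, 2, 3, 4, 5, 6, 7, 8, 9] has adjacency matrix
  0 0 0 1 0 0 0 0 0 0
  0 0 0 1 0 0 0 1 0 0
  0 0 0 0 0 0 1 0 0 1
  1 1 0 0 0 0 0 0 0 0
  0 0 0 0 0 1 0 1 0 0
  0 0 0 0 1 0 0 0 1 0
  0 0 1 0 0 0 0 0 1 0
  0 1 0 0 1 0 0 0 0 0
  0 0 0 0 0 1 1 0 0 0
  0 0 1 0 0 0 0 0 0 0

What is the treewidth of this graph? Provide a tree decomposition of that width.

Treewidth 1.
One optimal decomposition is:
Bags: B1 = {0, 3}  B2 = {1, 3}  B3 = {1, 7}  B4 = {4, 7}  B5 = {4, 5}  B6 = {5, 8}  B7 = {6, 8}  B8 = {2, 6}  B9 = {2, 9}
Tree: B1–B2, B2–B3, B3–B4, B4–B5, B5–B6, B6–B7, B7–B8, B8–B9

Every bag has size at most 2, so the width is 2 − 1 = 1 and tw(G) ≤ 1. Since G has at least one edge (e.g. 0–3), it is not an edgeless graph, so tw(G) ≥ 1. Combining the bounds, tw(G) = 1.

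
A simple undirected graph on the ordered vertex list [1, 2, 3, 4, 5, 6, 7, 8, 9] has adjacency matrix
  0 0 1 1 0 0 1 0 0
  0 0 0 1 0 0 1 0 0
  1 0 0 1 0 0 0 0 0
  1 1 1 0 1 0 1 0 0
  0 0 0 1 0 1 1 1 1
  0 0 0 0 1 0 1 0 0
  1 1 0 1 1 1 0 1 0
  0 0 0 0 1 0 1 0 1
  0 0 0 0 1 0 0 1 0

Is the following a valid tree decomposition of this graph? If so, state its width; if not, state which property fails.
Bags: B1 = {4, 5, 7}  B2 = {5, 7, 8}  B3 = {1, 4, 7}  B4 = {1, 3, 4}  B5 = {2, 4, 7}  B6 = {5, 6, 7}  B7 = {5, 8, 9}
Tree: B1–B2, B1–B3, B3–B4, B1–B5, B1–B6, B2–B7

Yes; width 2.

Checking the three conditions: (i) the bags cover all of {1, 2, 3, 4, 5, 6, 7, 8, 9}; (ii) for each edge, some bag contains both endpoints; (iii) the bags containing any fixed vertex form a subtree. All hold, so the decomposition is valid with width 3 − 1 = 2.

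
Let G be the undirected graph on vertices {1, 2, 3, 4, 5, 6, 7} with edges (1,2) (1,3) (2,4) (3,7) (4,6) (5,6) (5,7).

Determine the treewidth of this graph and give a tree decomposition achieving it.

Treewidth 2.
One such decomposition:
Bags: B1 = {1, 3, 7}  B2 = {1, 2, 7}  B3 = {2, 4, 7}  B4 = {4, 6, 7}  B5 = {5, 6, 7}
Tree: B1–B2, B2–B3, B3–B4, B4–B5

The largest bag has 3 vertices, giving width 2; this decomposition certifies tw(G) ≤ 2. For the lower bound, G contains the cycle 7–3–1–2–4–6–5–7, so G is not a forest; only forests have treewidth ≤ 1, hence tw(G) ≥ 2. Combining the bounds, tw(G) = 2.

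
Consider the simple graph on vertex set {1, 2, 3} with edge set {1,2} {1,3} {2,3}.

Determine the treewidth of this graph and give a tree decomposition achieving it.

Treewidth 2.
One optimal decomposition is:
Bags: B1 = {1, 2, 3}
Tree: (single bag)

A single bag containing all 3 vertices is trivially a valid decomposition of width 2. On the other hand G contains the 3-clique {1, 2, 3}. A clique must lie in a single bag of any decomposition, so no decomposition can have width below 2. The upper and lower bounds meet at 2, so that is the treewidth.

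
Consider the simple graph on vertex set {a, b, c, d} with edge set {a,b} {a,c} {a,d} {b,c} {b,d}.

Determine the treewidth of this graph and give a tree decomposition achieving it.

Each bag holds 3 vertices, so the decomposition has width 2, which upper-bounds the treewidth. Conversely, {a, b, d} is a clique of size 3, and the vertices of any clique must share a bag in every tree decomposition; so some bag has ≥ 3 vertices and tw(G) ≥ 2. Combining the bounds, tw(G) = 2.

Treewidth 2.
Bags: B1 = {a, b, d}  B2 = {a, b, c}
Tree: B1–B2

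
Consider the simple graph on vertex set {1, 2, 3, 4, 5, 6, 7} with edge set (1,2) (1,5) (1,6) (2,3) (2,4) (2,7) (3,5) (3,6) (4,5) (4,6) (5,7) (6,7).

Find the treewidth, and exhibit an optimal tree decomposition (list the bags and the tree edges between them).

Every bag has size at most 4, so the width is 4 − 1 = 3 and tw(G) ≤ 3. For the lower bound: the 4 vertex sets {2,4}, {1,6}, {5}, {3} are disjoint, each induces a connected subgraph, and every pair is joined by at least one edge of G. Contracting each set to a single vertex therefore yields K_{4} as a minor, and since treewidth is minor-monotone, tw(G) ≥ tw(K_{4}) = 3. Hence tw(G) = 3 exactly.

Treewidth 3.
Bags: B1 = {2, 4, 5, 6}  B2 = {1, 2, 5, 6}  B3 = {2, 3, 5, 6}  B4 = {2, 5, 6, 7}
Tree: B1–B2, B2–B3, B3–B4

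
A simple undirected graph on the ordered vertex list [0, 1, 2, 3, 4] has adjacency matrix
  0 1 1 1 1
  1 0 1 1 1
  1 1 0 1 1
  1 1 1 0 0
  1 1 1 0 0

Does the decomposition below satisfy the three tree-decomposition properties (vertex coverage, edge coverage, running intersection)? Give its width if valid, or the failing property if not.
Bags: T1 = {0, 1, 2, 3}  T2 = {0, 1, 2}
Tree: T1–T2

No — vertex 4 appears in no bag.

A tree decomposition must satisfy three properties: every vertex lies in some bag; for every edge, both endpoints lie together in some bag; and for every vertex, the bags containing it form a connected subtree. Here vertex 4 appears in no bag, so the decomposition is invalid.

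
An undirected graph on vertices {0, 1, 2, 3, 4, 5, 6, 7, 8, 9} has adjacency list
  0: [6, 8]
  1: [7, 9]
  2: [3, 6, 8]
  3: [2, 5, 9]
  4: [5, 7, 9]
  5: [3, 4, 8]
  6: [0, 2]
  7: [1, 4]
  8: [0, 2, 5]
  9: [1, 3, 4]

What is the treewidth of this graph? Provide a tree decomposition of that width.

Treewidth 2.
One such decomposition:
Bags: B1 = {1, 7, 9}  B2 = {4, 7, 9}  B3 = {3, 4, 9}  B4 = {3, 4, 5}  B5 = {2, 3, 5}  B6 = {2, 5, 8}  B7 = {2, 6, 8}  B8 = {0, 6, 8}
Tree: B1–B2, B2–B3, B3–B4, B4–B5, B5–B6, B6–B7, B7–B8

The largest bag has 3 vertices, giving width 2; this decomposition certifies tw(G) ≤ 2. For the lower bound, G contains the cycle 1–7–4–9–1, so G is not a forest; only forests have treewidth ≤ 1, hence tw(G) ≥ 2. Combining the bounds, tw(G) = 2.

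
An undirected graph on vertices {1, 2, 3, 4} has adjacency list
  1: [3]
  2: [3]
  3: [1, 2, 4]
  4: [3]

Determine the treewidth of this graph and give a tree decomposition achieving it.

Treewidth 1.
Bags: B1 = {1, 3}  B2 = {3, 4}  B3 = {2, 3}
Tree: B1–B2, B2–B3

Each bag holds 2 vertices, so the decomposition has width 1, which upper-bounds the treewidth. Since G has at least one edge (e.g. 1–3), it is not an edgeless graph, so tw(G) ≥ 1. Combining the bounds, tw(G) = 1.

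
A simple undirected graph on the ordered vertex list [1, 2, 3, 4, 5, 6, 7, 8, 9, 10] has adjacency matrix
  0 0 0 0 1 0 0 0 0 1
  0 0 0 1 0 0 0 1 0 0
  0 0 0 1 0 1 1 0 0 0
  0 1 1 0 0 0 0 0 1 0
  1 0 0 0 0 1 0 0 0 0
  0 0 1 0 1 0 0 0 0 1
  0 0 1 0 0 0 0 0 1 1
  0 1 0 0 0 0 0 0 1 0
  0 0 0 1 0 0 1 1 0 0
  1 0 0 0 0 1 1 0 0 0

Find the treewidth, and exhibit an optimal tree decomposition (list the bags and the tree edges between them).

Every bag has size at most 3, so the width is 3 − 1 = 2 and tw(G) ≤ 2. Since 8–2–4–9–8 is a cycle in G, G is not acyclic. Forests are exactly the graphs of treewidth ≤ 1, so tw(G) ≥ 2. Combining the bounds, tw(G) = 2.

Treewidth 2.
One optimal decomposition is:
Bags: B1 = {2, 8, 9}  B2 = {2, 4, 9}  B3 = {4, 7, 9}  B4 = {3, 4, 7}  B5 = {3, 7, 10}  B6 = {3, 6, 10}  B7 = {1, 6, 10}  B8 = {1, 5, 6}
Tree: B1–B2, B2–B3, B3–B4, B4–B5, B5–B6, B6–B7, B7–B8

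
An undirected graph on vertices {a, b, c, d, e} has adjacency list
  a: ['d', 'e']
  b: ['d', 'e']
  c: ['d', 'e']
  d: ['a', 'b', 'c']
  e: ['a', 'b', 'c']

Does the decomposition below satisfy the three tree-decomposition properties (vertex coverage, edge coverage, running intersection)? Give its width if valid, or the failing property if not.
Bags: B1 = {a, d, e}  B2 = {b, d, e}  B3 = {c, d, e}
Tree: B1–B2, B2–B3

Checking the three conditions: (i) the bags cover all of {a, b, c, d, e}; (ii) for each edge, some bag contains both endpoints; (iii) the bags containing any fixed vertex form a subtree. All hold, so the decomposition is valid with width 3 − 1 = 2.

Yes; width 2.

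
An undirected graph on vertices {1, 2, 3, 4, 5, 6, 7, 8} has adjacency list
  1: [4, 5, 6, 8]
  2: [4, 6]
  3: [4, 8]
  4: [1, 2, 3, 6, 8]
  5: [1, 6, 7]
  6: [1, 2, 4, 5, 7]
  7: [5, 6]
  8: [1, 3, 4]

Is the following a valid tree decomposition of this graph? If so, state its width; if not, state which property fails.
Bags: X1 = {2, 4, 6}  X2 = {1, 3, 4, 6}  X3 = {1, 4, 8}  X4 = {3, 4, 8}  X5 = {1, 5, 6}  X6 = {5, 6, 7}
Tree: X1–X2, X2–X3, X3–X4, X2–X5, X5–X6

A tree decomposition must satisfy three properties: every vertex lies in some bag; for every edge, both endpoints lie together in some bag; and for every vertex, the bags containing it form a connected subtree. Here bags containing vertex 3 are not connected in the tree, so the decomposition is invalid.

No — bags containing vertex 3 are not connected in the tree.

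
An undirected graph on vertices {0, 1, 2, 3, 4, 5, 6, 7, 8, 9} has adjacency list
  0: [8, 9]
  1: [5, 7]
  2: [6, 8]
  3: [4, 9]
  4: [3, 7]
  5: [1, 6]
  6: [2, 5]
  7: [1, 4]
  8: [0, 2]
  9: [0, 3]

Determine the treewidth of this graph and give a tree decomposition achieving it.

Treewidth 2.
One optimal decomposition is:
Bags: B1 = {1, 4, 7}  B2 = {1, 4, 5}  B3 = {4, 5, 6}  B4 = {2, 4, 6}  B5 = {2, 4, 8}  B6 = {0, 4, 8}  B7 = {0, 4, 9}  B8 = {3, 4, 9}
Tree: B1–B2, B2–B3, B3–B4, B4–B5, B5–B6, B6–B7, B7–B8

Each bag holds 3 vertices, so the decomposition has width 2, which upper-bounds the treewidth. Since 4–7–1–5–6–2–8–0–9–3–4 is a cycle in G, G is not acyclic. Forests are exactly the graphs of treewidth ≤ 1, so tw(G) ≥ 2. The upper and lower bounds meet at 2, so that is the treewidth.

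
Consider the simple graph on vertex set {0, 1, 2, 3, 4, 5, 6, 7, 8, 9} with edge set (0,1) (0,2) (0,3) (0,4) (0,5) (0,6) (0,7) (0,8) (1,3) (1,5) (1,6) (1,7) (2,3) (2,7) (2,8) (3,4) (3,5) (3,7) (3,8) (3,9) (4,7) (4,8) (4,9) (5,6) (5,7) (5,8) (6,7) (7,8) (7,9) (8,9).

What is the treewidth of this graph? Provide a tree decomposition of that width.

Treewidth 4.
One optimal decomposition is:
Bags: B1 = {0, 1, 3, 5, 7}  B2 = {0, 3, 5, 7, 8}  B3 = {0, 3, 4, 7, 8}  B4 = {0, 2, 3, 7, 8}  B5 = {3, 4, 7, 8, 9}  B6 = {0, 1, 5, 6, 7}
Tree: B1–B2, B2–B3, B2–B4, B3–B5, B1–B6

The largest bag has 5 vertices, giving width 4; this decomposition certifies tw(G) ≤ 4. For the lower bound, the 5 vertices {0, 2, 3, 7, 8} are pairwise adjacent, and any tree decomposition puts a clique entirely inside one bag — forcing width ≥ 4. Combining the bounds, tw(G) = 4.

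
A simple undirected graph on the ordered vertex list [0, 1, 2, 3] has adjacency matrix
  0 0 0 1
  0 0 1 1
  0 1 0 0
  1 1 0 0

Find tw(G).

1

A width-1 tree decomposition is:
Bags: B1 = {1, 2}  B2 = {1, 3}  B3 = {0, 3}
Tree: B1–B2, B2–B3
The largest bag has 2 vertices, giving width 1; this decomposition certifies tw(G) ≤ 1. G has an edge, so its treewidth is at least 1. Therefore the treewidth is 1.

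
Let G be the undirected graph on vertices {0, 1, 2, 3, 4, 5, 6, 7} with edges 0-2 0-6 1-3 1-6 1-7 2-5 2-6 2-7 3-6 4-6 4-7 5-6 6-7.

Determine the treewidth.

A width-2 tree decomposition is:
Bags: B1 = {1, 6, 7}  B2 = {1, 3, 6}  B3 = {2, 6, 7}  B4 = {0, 2, 6}  B5 = {2, 5, 6}  B6 = {4, 6, 7}
Tree: B1–B2, B1–B3, B3–B4, B3–B5, B3–B6
The largest bag has 3 vertices, giving width 2; this decomposition certifies tw(G) ≤ 2. On the other hand G contains the 3-clique {1, 3, 6}. A clique must lie in a single bag of any decomposition, so no decomposition can have width below 2. The upper and lower bounds meet at 2, so that is the treewidth.

2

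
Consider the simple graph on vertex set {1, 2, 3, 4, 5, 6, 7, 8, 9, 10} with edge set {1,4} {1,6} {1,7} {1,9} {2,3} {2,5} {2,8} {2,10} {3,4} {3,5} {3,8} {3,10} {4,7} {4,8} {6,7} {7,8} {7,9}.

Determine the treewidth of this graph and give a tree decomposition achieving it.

The largest bag has 3 vertices, giving width 2; this decomposition certifies tw(G) ≤ 2. For the lower bound, the 3 vertices {1, 7, 9} are pairwise adjacent, and any tree decomposition puts a clique entirely inside one bag — forcing width ≥ 2. Hence tw(G) = 2 exactly.

Treewidth 2.
One optimal decomposition is:
Bags: B1 = {3, 4, 8}  B2 = {4, 7, 8}  B3 = {1, 4, 7}  B4 = {2, 3, 8}  B5 = {2, 3, 5}  B6 = {1, 6, 7}  B7 = {1, 7, 9}  B8 = {2, 3, 10}
Tree: B1–B2, B2–B3, B1–B4, B4–B5, B3–B6, B3–B7, B4–B8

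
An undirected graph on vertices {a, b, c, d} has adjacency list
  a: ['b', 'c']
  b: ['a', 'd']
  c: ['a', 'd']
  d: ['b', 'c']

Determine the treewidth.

A width-2 tree decomposition is:
Bags: B1 = {a, b, c}  B2 = {b, c, d}
Tree: B1–B2
Every bag has size at most 3, so the width is 3 − 1 = 2 and tw(G) ≤ 2. The edges c–a–b–d–c form a cycle, so G is not a tree and its treewidth is at least 2. The upper and lower bounds meet at 2, so that is the treewidth.

2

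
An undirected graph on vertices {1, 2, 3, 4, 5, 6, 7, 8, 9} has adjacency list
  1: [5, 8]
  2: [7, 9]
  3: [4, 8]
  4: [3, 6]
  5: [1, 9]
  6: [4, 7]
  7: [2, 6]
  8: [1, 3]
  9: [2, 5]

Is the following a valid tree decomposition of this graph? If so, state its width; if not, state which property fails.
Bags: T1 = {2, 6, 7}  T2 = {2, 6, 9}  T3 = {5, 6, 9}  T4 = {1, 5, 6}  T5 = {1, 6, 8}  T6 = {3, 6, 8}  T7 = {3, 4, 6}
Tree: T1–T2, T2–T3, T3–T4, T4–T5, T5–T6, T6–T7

Checking the three conditions: (i) the bags cover all of {1, 2, 3, 4, 5, 6, 7, 8, 9}; (ii) for each edge, some bag contains both endpoints; (iii) the bags containing any fixed vertex form a subtree. All hold, so the decomposition is valid with width 3 − 1 = 2.

Yes; width 2.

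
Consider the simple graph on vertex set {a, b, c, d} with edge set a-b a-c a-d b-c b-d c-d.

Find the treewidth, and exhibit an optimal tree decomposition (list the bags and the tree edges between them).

A single bag containing all 4 vertices is trivially a valid decomposition of width 3. Conversely, {a, b, c, d} is a clique of size 4, and the vertices of any clique must share a bag in every tree decomposition; so some bag has ≥ 4 vertices and tw(G) ≥ 3. Therefore the treewidth is 3.

Treewidth 3.
Bags: B1 = {a, b, c, d}
Tree: (single bag)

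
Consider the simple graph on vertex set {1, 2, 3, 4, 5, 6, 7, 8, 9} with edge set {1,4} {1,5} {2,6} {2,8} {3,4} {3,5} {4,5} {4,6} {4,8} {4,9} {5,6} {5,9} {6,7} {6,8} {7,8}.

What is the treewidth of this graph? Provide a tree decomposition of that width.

Treewidth 2.
One such decomposition:
Bags: B1 = {4, 5, 6}  B2 = {4, 6, 8}  B3 = {4, 5, 9}  B4 = {2, 6, 8}  B5 = {3, 4, 5}  B6 = {6, 7, 8}  B7 = {1, 4, 5}
Tree: B1–B2, B1–B3, B2–B4, B1–B5, B2–B6, B5–B7

The largest bag has 3 vertices, giving width 2; this decomposition certifies tw(G) ≤ 2. On the other hand G contains the 3-clique {2, 6, 8}. A clique must lie in a single bag of any decomposition, so no decomposition can have width below 2. Therefore the treewidth is 2.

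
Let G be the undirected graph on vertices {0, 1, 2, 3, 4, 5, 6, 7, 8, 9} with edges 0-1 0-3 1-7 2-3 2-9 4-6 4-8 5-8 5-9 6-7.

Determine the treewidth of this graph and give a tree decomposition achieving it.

Treewidth 2.
Bags: B1 = {0, 2, 3}  B2 = {0, 2, 9}  B3 = {0, 5, 9}  B4 = {0, 5, 8}  B5 = {0, 4, 8}  B6 = {0, 4, 6}  B7 = {0, 6, 7}  B8 = {0, 1, 7}
Tree: B1–B2, B2–B3, B3–B4, B4–B5, B5–B6, B6–B7, B7–B8

The largest bag has 3 vertices, giving width 2; this decomposition certifies tw(G) ≤ 2. The edges 0–3–2–9–5–8–4–6–7–1–0 form a cycle, so G is not a tree and its treewidth is at least 2. The upper and lower bounds meet at 2, so that is the treewidth.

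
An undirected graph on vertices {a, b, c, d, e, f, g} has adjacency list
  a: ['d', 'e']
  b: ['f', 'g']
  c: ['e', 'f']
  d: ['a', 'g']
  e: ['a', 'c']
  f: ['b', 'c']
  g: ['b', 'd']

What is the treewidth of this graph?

A width-2 tree decomposition is:
Bags: B1 = {a, c, e}  B2 = {a, c, f}  B3 = {a, b, f}  B4 = {a, b, g}  B5 = {a, d, g}
Tree: B1–B2, B2–B3, B3–B4, B4–B5
Every bag has size at most 3, so the width is 3 − 1 = 2 and tw(G) ≤ 2. For the lower bound, G contains the cycle a–e–c–f–b–g–d–a, so G is not a forest; only forests have treewidth ≤ 1, hence tw(G) ≥ 2. Hence tw(G) = 2 exactly.

2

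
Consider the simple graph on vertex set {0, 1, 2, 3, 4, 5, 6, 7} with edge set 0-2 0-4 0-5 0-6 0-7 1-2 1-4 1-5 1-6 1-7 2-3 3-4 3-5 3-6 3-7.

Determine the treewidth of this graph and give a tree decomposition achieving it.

The largest bag has 4 vertices, giving width 3; this decomposition certifies tw(G) ≤ 3. For the lower bound: the 4 vertex sets {1,4}, {3,6}, {0}, {2} are disjoint, each induces a connected subgraph, and every pair is joined by at least one edge of G. Contracting each set to a single vertex therefore yields K_{4} as a minor, and since treewidth is minor-monotone, tw(G) ≥ tw(K_{4}) = 3. Combining the bounds, tw(G) = 3.

Treewidth 3.
One optimal decomposition is:
Bags: B1 = {0, 1, 3, 4}  B2 = {0, 1, 3, 6}  B3 = {0, 1, 2, 3}  B4 = {0, 1, 3, 5}  B5 = {0, 1, 3, 7}
Tree: B1–B2, B2–B3, B3–B4, B4–B5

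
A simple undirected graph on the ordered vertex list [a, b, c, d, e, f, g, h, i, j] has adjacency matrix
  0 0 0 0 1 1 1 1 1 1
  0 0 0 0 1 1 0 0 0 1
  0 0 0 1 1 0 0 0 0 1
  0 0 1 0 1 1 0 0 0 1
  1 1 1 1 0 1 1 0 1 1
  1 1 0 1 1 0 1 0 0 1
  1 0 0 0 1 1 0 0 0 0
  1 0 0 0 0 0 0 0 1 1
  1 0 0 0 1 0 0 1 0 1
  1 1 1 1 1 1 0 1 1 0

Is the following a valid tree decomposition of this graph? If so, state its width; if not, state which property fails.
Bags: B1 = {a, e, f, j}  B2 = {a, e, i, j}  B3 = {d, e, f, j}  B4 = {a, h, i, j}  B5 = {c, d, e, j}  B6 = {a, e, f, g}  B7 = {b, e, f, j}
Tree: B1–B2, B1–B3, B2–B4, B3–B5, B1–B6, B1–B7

Vertex coverage: the bags together contain {a, b, c, d, e, f, g, h, i, j}, the full vertex set. Edge coverage: each edge of G has both endpoints in at least one bag. Running intersection: for every vertex, the bags containing it form a connected subtree. All three properties hold, so this is a valid tree decomposition of width max|bag| − 1 = 3, and hence tw(G) ≤ 3.

Yes; width 3.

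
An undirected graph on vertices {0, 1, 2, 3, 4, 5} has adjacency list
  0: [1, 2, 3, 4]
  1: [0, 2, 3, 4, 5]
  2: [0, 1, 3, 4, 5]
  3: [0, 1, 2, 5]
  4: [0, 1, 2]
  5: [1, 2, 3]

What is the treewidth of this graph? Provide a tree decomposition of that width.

Treewidth 3.
One optimal decomposition is:
Bags: B1 = {0, 1, 2, 3}  B2 = {1, 2, 3, 5}  B3 = {0, 1, 2, 4}
Tree: B1–B2, B1–B3

Each bag holds 4 vertices, so the decomposition has width 3, which upper-bounds the treewidth. Conversely, {0, 1, 2, 3} is a clique of size 4, and the vertices of any clique must share a bag in every tree decomposition; so some bag has ≥ 4 vertices and tw(G) ≥ 3. The upper and lower bounds meet at 3, so that is the treewidth.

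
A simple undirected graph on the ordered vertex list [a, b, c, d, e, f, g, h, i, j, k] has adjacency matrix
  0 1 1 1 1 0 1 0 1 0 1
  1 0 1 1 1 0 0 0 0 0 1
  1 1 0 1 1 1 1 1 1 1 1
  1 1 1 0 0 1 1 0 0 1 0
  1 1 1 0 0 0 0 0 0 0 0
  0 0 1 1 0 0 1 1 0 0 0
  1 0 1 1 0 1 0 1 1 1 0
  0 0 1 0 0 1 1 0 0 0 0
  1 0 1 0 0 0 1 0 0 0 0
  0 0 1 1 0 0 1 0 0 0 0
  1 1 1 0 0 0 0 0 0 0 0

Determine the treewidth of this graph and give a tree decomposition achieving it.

Each bag holds 4 vertices, so the decomposition has width 3, which upper-bounds the treewidth. For the lower bound, the 4 vertices {c, d, g, j} are pairwise adjacent, and any tree decomposition puts a clique entirely inside one bag — forcing width ≥ 3. Hence tw(G) = 3 exactly.

Treewidth 3.
Bags: B1 = {a, c, d, g}  B2 = {c, d, g, j}  B3 = {a, b, c, d}  B4 = {c, d, f, g}  B5 = {a, b, c, k}  B6 = {a, b, c, e}  B7 = {a, c, g, i}  B8 = {c, f, g, h}
Tree: B1–B2, B1–B3, B2–B4, B3–B5, B3–B6, B1–B7, B4–B8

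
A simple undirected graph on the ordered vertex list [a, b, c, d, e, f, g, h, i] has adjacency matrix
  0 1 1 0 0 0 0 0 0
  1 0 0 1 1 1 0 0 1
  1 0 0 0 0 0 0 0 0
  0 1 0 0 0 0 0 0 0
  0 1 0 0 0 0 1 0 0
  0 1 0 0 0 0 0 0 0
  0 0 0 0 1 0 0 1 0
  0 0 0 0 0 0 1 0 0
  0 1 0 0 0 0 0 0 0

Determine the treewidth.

A width-1 tree decomposition is:
Bags: B1 = {b, d}  B2 = {a, b}  B3 = {b, f}  B4 = {b, i}  B5 = {b, e}  B6 = {a, c}  B7 = {e, g}  B8 = {g, h}
Tree: B1–B2, B2–B3, B2–B4, B3–B5, B2–B6, B5–B7, B7–B8
The largest bag has 2 vertices, giving width 1; this decomposition certifies tw(G) ≤ 1. G has an edge, so its treewidth is at least 1. Combining the bounds, tw(G) = 1.

1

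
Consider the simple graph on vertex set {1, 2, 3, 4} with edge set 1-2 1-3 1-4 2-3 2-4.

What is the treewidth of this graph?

2

A width-2 tree decomposition is:
Bags: B1 = {1, 2, 3}  B2 = {1, 2, 4}
Tree: B1–B2
Every bag has size at most 3, so the width is 3 − 1 = 2 and tw(G) ≤ 2. Conversely, {1, 2, 3} is a clique of size 3, and the vertices of any clique must share a bag in every tree decomposition; so some bag has ≥ 3 vertices and tw(G) ≥ 2. The upper and lower bounds meet at 2, so that is the treewidth.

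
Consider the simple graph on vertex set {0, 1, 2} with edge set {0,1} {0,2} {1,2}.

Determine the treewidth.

2

A width-2 tree decomposition is:
Bags: B1 = {0, 1, 2}
Tree: (single bag)
A single bag containing all 3 vertices is trivially a valid decomposition of width 2. On the other hand G contains the 3-clique {0, 1, 2}. A clique must lie in a single bag of any decomposition, so no decomposition can have width below 2. Hence tw(G) = 2 exactly.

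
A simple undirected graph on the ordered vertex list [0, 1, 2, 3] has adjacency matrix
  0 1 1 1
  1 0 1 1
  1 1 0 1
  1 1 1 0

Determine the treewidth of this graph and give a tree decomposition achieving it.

A single bag containing all 4 vertices is trivially a valid decomposition of width 3. Conversely, {0, 1, 2, 3} is a clique of size 4, and the vertices of any clique must share a bag in every tree decomposition; so some bag has ≥ 4 vertices and tw(G) ≥ 3. Combining the bounds, tw(G) = 3.

Treewidth 3.
One optimal decomposition is:
Bags: B1 = {0, 1, 2, 3}
Tree: (single bag)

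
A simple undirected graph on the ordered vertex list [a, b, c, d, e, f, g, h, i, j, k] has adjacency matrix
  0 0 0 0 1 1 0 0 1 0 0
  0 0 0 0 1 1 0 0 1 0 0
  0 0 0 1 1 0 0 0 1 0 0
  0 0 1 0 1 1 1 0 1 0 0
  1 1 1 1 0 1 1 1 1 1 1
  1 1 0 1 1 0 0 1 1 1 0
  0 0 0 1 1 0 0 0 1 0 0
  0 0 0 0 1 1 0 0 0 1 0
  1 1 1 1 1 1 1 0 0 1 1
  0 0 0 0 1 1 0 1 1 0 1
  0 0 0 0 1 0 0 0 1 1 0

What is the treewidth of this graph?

A width-3 tree decomposition is:
Bags: B1 = {e, i, j, k}  B2 = {e, f, i, j}  B3 = {d, e, f, i}  B4 = {a, e, f, i}  B5 = {d, e, g, i}  B6 = {b, e, f, i}  B7 = {e, f, h, j}  B8 = {c, d, e, i}
Tree: B1–B2, B2–B3, B2–B4, B3–B5, B4–B6, B2–B7, B3–B8
The largest bag has 4 vertices, giving width 3; this decomposition certifies tw(G) ≤ 3. Conversely, {e, f, h, j} is a clique of size 4, and the vertices of any clique must share a bag in every tree decomposition; so some bag has ≥ 4 vertices and tw(G) ≥ 3. The upper and lower bounds meet at 3, so that is the treewidth.

3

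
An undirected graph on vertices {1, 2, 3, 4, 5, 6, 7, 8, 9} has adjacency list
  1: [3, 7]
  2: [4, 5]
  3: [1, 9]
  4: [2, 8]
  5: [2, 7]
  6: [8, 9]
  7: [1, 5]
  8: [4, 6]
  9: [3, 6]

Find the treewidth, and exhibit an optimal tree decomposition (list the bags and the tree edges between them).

Treewidth 2.
Bags: B1 = {2, 4, 8}  B2 = {2, 5, 8}  B3 = {5, 7, 8}  B4 = {1, 7, 8}  B5 = {1, 3, 8}  B6 = {3, 8, 9}  B7 = {6, 8, 9}
Tree: B1–B2, B2–B3, B3–B4, B4–B5, B5–B6, B6–B7

Every bag has size at most 3, so the width is 3 − 1 = 2 and tw(G) ≤ 2. Since 8–4–2–5–7–1–3–9–6–8 is a cycle in G, G is not acyclic. Forests are exactly the graphs of treewidth ≤ 1, so tw(G) ≥ 2. Combining the bounds, tw(G) = 2.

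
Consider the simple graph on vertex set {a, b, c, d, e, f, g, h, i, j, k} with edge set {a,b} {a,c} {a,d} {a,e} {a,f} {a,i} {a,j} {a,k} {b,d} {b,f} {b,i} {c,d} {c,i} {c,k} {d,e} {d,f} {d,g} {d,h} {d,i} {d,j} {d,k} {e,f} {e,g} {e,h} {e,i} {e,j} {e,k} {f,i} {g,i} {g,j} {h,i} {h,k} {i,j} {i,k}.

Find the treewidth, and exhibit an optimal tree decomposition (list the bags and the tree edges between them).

Treewidth 4.
One such decomposition:
Bags: B1 = {a, b, d, f, i}  B2 = {a, d, e, f, i}  B3 = {a, d, e, i, k}  B4 = {a, d, e, i, j}  B5 = {a, c, d, i, k}  B6 = {d, e, h, i, k}  B7 = {d, e, g, i, j}
Tree: B1–B2, B2–B3, B2–B4, B3–B5, B3–B6, B4–B7

Every bag has size at most 5, so the width is 5 − 1 = 4 and tw(G) ≤ 4. For the lower bound, the 5 vertices {d, e, g, i, j} are pairwise adjacent, and any tree decomposition puts a clique entirely inside one bag — forcing width ≥ 4. Therefore the treewidth is 4.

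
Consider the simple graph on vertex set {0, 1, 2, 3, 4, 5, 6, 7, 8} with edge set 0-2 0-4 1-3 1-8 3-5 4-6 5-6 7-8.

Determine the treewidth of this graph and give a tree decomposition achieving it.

Treewidth 1.
One such decomposition:
Bags: B1 = {7, 8}  B2 = {1, 8}  B3 = {1, 3}  B4 = {3, 5}  B5 = {5, 6}  B6 = {4, 6}  B7 = {0, 4}  B8 = {0, 2}
Tree: B1–B2, B2–B3, B3–B4, B4–B5, B5–B6, B6–B7, B7–B8

Each bag holds 2 vertices, so the decomposition has width 1, which upper-bounds the treewidth. Any graph with an edge has treewidth ≥ 1, and G has the edge 7–8. Combining the bounds, tw(G) = 1.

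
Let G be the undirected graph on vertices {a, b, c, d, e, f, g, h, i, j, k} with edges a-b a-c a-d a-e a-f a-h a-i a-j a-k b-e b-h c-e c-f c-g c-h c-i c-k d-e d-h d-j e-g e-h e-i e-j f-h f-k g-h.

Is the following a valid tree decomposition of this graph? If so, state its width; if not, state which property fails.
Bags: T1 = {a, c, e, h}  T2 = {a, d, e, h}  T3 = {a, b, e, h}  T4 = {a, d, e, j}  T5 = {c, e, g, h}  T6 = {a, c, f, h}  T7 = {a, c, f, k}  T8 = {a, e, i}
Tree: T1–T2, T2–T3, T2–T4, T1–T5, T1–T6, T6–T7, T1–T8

No — edge (c,i) lies in no bag.

A tree decomposition must satisfy three properties: every vertex lies in some bag; for every edge, both endpoints lie together in some bag; and for every vertex, the bags containing it form a connected subtree. Here edge (c,i) lies in no bag, so the decomposition is invalid.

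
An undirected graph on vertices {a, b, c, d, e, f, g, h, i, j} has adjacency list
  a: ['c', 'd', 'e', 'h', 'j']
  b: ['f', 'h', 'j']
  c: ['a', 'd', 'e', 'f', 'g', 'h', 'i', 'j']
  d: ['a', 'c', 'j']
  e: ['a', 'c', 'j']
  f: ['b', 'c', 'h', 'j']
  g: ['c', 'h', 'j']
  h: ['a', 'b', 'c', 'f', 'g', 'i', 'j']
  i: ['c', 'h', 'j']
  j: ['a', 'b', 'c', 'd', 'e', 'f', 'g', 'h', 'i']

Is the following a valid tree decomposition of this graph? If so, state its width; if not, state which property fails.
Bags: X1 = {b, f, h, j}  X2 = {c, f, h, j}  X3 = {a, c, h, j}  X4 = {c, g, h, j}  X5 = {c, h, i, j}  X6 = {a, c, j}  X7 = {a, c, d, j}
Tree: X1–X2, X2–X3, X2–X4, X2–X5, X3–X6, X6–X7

A tree decomposition must satisfy three properties: every vertex lies in some bag; for every edge, both endpoints lie together in some bag; and for every vertex, the bags containing it form a connected subtree. Here vertex e appears in no bag, so the decomposition is invalid.

No — vertex e appears in no bag.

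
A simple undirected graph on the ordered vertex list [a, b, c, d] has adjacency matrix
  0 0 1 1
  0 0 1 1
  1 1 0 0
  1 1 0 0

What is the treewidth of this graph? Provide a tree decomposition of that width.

The largest bag has 3 vertices, giving width 2; this decomposition certifies tw(G) ≤ 2. The edges b–c–a–d–b form a cycle, so G is not a tree and its treewidth is at least 2. The upper and lower bounds meet at 2, so that is the treewidth.

Treewidth 2.
Bags: B1 = {a, b, c}  B2 = {a, b, d}
Tree: B1–B2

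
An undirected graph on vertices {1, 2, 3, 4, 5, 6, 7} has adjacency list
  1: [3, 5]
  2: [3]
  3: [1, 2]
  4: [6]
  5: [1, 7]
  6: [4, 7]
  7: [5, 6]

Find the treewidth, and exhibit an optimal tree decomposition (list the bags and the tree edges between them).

Each bag holds 2 vertices, so the decomposition has width 1, which upper-bounds the treewidth. Since G has at least one edge (e.g. 2–3), it is not an edgeless graph, so tw(G) ≥ 1. Therefore the treewidth is 1.

Treewidth 1.
One such decomposition:
Bags: B1 = {2, 3}  B2 = {1, 3}  B3 = {1, 5}  B4 = {5, 7}  B5 = {6, 7}  B6 = {4, 6}
Tree: B1–B2, B2–B3, B3–B4, B4–B5, B5–B6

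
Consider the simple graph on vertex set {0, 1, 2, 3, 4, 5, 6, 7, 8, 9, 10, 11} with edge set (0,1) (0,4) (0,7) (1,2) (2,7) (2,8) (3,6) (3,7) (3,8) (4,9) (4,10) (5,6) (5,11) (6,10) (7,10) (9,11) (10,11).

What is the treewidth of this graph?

A width-3 tree decomposition is:
Bags: B1 = {4, 5, 9, 11}  B2 = {4, 5, 10, 11}  B3 = {4, 5, 6, 10}  B4 = {0, 4, 6, 10}  B5 = {0, 6, 7, 10}  B6 = {0, 3, 6, 7}  B7 = {0, 1, 3, 7}  B8 = {1, 2, 3, 7}  B9 = {1, 2, 3, 8}
Tree: B1–B2, B2–B3, B3–B4, B4–B5, B5–B6, B6–B7, B7–B8, B8–B9
Each bag holds 4 vertices, so the decomposition has width 3, which upper-bounds the treewidth. For the lower bound: the 4 vertex sets {5,9,11}, {4}, {10}, {0,3,6,7} are disjoint, each induces a connected subgraph, and every pair is joined by at least one edge of G. Contracting each set to a single vertex therefore yields K_{4} as a minor, and since treewidth is minor-monotone, tw(G) ≥ tw(K_{4}) = 3. The upper and lower bounds meet at 3, so that is the treewidth.

3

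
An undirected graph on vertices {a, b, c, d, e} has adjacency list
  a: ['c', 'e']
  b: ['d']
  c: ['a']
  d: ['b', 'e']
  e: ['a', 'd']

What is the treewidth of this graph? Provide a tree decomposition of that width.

Each bag holds 2 vertices, so the decomposition has width 1, which upper-bounds the treewidth. Any graph with an edge has treewidth ≥ 1, and G has the edge c–a. Therefore the treewidth is 1.

Treewidth 1.
One optimal decomposition is:
Bags: B1 = {a, c}  B2 = {a, e}  B3 = {d, e}  B4 = {b, d}
Tree: B1–B2, B2–B3, B3–B4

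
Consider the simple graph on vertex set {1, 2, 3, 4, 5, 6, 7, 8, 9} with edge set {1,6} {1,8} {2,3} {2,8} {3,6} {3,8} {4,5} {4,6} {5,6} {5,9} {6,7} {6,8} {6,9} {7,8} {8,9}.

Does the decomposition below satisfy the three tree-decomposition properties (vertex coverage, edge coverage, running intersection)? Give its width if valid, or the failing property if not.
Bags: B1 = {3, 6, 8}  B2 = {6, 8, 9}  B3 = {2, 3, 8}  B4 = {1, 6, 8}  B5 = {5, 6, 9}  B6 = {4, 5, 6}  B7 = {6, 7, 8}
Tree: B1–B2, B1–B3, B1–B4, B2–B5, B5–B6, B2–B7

Yes; width 2.

Vertex coverage: the bags together contain {1, 2, 3, 4, 5, 6, 7, 8, 9}, the full vertex set. Edge coverage: each edge of G has both endpoints in at least one bag. Running intersection: for every vertex, the bags containing it form a connected subtree. All three properties hold, so this is a valid tree decomposition of width max|bag| − 1 = 2, and hence tw(G) ≤ 2.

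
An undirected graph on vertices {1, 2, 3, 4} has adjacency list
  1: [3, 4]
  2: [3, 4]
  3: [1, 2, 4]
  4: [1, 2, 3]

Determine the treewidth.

A width-2 tree decomposition is:
Bags: B1 = {2, 3, 4}  B2 = {1, 3, 4}
Tree: B1–B2
Every bag has size at most 3, so the width is 3 − 1 = 2 and tw(G) ≤ 2. Conversely, {1, 3, 4} is a clique of size 3, and the vertices of any clique must share a bag in every tree decomposition; so some bag has ≥ 3 vertices and tw(G) ≥ 2. The upper and lower bounds meet at 2, so that is the treewidth.

2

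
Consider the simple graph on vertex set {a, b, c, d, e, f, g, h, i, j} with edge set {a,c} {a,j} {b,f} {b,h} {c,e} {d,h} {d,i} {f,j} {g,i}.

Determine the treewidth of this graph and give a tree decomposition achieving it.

Treewidth 1.
One optimal decomposition is:
Bags: B1 = {g, i}  B2 = {d, i}  B3 = {d, h}  B4 = {b, h}  B5 = {b, f}  B6 = {f, j}  B7 = {a, j}  B8 = {a, c}  B9 = {c, e}
Tree: B1–B2, B2–B3, B3–B4, B4–B5, B5–B6, B6–B7, B7–B8, B8–B9

The largest bag has 2 vertices, giving width 1; this decomposition certifies tw(G) ≤ 1. Since G has at least one edge (e.g. g–i), it is not an edgeless graph, so tw(G) ≥ 1. The upper and lower bounds meet at 1, so that is the treewidth.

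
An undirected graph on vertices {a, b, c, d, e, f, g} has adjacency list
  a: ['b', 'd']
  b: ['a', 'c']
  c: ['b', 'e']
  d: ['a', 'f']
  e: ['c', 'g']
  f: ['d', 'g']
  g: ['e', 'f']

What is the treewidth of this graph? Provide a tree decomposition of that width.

Treewidth 2.
One optimal decomposition is:
Bags: B1 = {a, b, d}  B2 = {b, d, f}  B3 = {b, f, g}  B4 = {b, e, g}  B5 = {b, c, e}
Tree: B1–B2, B2–B3, B3–B4, B4–B5

Every bag has size at most 3, so the width is 3 − 1 = 2 and tw(G) ≤ 2. Since b–a–d–f–g–e–c–b is a cycle in G, G is not acyclic. Forests are exactly the graphs of treewidth ≤ 1, so tw(G) ≥ 2. Therefore the treewidth is 2.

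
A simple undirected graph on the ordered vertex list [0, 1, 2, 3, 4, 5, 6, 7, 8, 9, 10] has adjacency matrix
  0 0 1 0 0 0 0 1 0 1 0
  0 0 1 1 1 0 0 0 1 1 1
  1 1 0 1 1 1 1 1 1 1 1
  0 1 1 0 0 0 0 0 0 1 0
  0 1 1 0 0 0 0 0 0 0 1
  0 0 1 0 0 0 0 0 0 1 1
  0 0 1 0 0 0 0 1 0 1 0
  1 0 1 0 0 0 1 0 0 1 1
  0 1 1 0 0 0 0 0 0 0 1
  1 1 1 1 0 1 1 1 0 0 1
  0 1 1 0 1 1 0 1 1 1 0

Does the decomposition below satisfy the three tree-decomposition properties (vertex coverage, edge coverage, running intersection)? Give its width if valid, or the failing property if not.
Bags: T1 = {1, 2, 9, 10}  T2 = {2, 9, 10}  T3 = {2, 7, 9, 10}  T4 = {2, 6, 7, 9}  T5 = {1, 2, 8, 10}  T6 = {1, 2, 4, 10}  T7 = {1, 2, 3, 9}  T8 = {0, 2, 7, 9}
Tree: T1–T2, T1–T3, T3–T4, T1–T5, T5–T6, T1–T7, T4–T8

A tree decomposition must satisfy three properties: every vertex lies in some bag; for every edge, both endpoints lie together in some bag; and for every vertex, the bags containing it form a connected subtree. Here vertex 5 appears in no bag, so the decomposition is invalid.

No — vertex 5 appears in no bag.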